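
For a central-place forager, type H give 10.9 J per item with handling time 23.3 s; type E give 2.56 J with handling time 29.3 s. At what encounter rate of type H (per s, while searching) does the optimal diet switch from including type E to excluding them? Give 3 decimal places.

At the threshold, the rate on type H alone equals the profitability of type E: λ·10.9/(1 + λ·23.3) = 2.56/29.3 = 0.08737.
Rearranging, λ(10.9 − 0.08737×23.3) = 0.08737, so λ = 0.08737/8.864 = 0.009857 per s.

0.010 per s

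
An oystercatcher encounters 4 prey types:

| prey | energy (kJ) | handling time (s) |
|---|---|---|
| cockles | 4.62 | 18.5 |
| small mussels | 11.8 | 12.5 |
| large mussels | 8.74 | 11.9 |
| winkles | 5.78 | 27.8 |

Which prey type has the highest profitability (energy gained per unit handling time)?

In descending order of E/h:
small mussels: 11.8/12.5 = 0.944 kJ/s
large mussels: 8.74/11.9 = 0.734 kJ/s
cockles: 4.62/18.5 = 0.25 kJ/s
winkles: 5.78/27.8 = 0.208 kJ/s

small mussels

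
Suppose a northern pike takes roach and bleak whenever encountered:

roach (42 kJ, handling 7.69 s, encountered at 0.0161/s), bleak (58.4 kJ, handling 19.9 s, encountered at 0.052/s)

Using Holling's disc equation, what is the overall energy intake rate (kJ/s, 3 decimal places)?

1.720 kJ/s

Energy encountered per unit search time: 0.0161×42 + 0.052×58.4 = 3.713 kJ/s.
Handling time per unit search time: 0.0161×7.69 + 0.052×19.9 = 1.159.
Rate = 3.713/(1 + 1.159) = 1.72 kJ/s.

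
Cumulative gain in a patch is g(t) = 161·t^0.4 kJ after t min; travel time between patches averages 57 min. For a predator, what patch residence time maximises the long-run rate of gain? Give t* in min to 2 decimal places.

Optimal t* satisfies g'(t*) = g(t*)/(T + t*).
g'(t) = 0.4·161·t^-0.6. Setting 0.4·161·t^-0.6 = 161·t^0.4/(57+t) gives 0.4(57+t) = t, so 0.60·t = 0.4×57.
t* = 0.4×57/0.60 = 38 min.

38.00 min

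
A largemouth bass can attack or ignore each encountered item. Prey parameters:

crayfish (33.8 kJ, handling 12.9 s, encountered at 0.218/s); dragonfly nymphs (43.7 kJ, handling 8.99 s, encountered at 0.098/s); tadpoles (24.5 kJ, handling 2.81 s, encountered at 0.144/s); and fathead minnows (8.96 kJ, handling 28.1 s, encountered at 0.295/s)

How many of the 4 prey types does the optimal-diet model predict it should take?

2

Rank by E/h (kJ/s): tadpoles 8.72, dragonfly nymphs 4.86, crayfish 2.62, fathead minnows 0.319. Include each in turn until the next type's E/h falls below the running intake rate.
Rate on top 1: 2.512. dragonfly nymphs: 4.86 > 2.512 → include.
Rate on top 2: 3.417. crayfish: 2.62 < 3.417 → exclude; stop.
Optimal diet: tadpoles, dragonfly nymphs — 2 of 4 types.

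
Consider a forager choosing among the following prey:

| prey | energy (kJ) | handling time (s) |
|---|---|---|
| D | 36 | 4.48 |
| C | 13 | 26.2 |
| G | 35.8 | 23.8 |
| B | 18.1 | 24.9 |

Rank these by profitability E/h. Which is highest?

D

In descending order of E/h:
D: 36/4.48 = 8.04 kJ/s
G: 35.8/23.8 = 1.5 kJ/s
B: 18.1/24.9 = 0.727 kJ/s
C: 13/26.2 = 0.496 kJ/s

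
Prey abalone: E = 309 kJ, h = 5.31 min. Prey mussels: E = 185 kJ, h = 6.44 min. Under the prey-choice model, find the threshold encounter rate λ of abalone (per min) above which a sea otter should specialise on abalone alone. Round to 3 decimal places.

0.184 per min

At the threshold, the rate on abalone alone equals the profitability of mussels: λ·309/(1 + λ·5.31) = 185/6.44 = 28.73.
Rearranging, λ(309 − 28.73×5.31) = 28.73, so λ = 28.73/156.5 = 0.1836 per min.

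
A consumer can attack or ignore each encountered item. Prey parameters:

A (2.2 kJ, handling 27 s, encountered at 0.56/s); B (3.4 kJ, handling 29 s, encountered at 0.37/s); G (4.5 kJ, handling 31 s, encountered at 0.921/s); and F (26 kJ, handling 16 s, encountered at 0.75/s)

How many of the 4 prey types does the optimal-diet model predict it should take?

1

E/h in descending order: F 1.62, G 0.145, B 0.117, A 0.0815 kJ/s. The optimal diet is the largest prefix of this list for which every included type satisfies E_i/h_i > R on the types above it.
Rate on top 1: 1.5. G: 0.145 < 1.5 → exclude; stop.
Optimal diet: F — 1 of 4 types.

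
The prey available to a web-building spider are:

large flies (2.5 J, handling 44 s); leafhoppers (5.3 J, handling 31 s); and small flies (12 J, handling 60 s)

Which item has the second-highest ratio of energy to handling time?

leafhoppers

In descending order of E/h:
small flies: 12/60 = 0.2 J/s
leafhoppers: 5.3/31 = 0.171 J/s
large flies: 2.5/44 = 0.0568 J/s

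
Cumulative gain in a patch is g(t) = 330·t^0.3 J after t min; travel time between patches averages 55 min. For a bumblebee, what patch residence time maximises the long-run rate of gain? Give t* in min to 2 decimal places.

By the marginal value theorem, leave when the instantaneous gain rate g'(t) equals the habitat-wide average g(t)/(T + t).
g'(t) = 0.3·330·t^-0.7. Setting 0.3·330·t^-0.7 = 330·t^0.3/(55+t) gives 0.3(55+t) = t, so 0.70·t = 0.3×55.
t* = 0.3×55/0.70 = 23.57 min.

23.57 min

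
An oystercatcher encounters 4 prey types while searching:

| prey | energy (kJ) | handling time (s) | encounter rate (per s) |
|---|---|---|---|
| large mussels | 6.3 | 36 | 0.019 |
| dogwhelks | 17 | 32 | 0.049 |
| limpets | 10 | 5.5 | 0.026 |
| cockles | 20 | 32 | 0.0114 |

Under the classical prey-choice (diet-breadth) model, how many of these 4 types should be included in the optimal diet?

Profitabilities (E/h, kJ/s): limpets 1.82, cockles 0.625, dogwhelks 0.531, large mussels 0.175. Add prey in this order while the next type's profitability exceeds the intake rate on those already taken.
Rate on top 1: 0.2275. cockles: 0.625 > 0.2275 → include.
Rate on top 2: 0.3237. dogwhelks: 0.531 > 0.3237 → include.
Rate on top 3: 0.4295. large mussels: 0.175 < 0.4295 → exclude; stop.
Optimal diet: limpets, cockles, dogwhelks — 3 of 4 types.

3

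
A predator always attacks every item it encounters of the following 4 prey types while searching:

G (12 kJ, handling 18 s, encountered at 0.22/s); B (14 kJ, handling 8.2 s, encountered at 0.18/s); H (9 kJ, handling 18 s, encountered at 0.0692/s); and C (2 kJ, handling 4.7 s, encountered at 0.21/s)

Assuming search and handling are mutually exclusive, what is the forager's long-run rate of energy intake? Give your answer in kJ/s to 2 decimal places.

Energy encountered per unit search time: 0.22×12 + 0.18×14 + 0.0692×9 + 0.21×2 = 6.203 kJ/s.
Handling time per unit search time: 0.22×18 + 0.18×8.2 + 0.0692×18 + 0.21×4.7 = 7.669.
Rate = 6.203/(1 + 7.669) = 0.7155 kJ/s.

0.72 kJ/s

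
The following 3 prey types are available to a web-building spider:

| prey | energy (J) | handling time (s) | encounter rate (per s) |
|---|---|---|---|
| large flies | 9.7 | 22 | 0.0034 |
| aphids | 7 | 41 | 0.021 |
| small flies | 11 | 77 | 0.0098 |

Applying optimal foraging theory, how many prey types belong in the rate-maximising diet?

3

Rank by E/h (J/s): large flies 0.441, aphids 0.171, small flies 0.143. Include each in turn until the next type's E/h falls below the running intake rate.
Rate on top 1: 0.03068. aphids: 0.171 > 0.03068 → include.
Rate on top 2: 0.09297. small flies: 0.143 > 0.09297 → include.
Optimal diet: large flies, aphids, small flies — 3 of 3 types.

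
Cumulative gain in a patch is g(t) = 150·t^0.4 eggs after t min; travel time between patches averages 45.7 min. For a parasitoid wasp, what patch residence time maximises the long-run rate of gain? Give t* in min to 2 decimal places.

30.47 min

Maximise g(t)/(T+t): set derivative to zero → g'(t)(T+t) = g(t).
g'(t) = 0.4·150·t^-0.6. Setting 0.4·150·t^-0.6 = 150·t^0.4/(45.7+t) gives 0.4(45.7+t) = t, so 0.60·t = 0.4×45.7.
t* = 0.4×45.7/0.60 = 30.47 min.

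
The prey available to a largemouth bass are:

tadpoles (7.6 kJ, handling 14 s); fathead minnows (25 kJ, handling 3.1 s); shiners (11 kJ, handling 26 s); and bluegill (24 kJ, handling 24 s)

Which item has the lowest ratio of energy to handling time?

In descending order of E/h:
fathead minnows: 25/3.1 = 8.06 kJ/s
bluegill: 24/24 = 1 kJ/s
tadpoles: 7.6/14 = 0.543 kJ/s
shiners: 11/26 = 0.423 kJ/s

shiners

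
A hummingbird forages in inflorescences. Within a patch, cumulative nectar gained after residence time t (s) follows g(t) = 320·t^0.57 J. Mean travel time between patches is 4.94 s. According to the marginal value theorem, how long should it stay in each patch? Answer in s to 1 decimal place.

Optimal t* satisfies g'(t*) = g(t*)/(T + t*).
g'(t) = 0.57·320·t^-0.43. Setting 0.57·320·t^-0.43 = 320·t^0.57/(4.94+t) gives 0.57(4.94+t) = t, so 0.43·t = 0.57×4.94.
t* = 0.57×4.94/0.43 = 6.548 s.

6.5 s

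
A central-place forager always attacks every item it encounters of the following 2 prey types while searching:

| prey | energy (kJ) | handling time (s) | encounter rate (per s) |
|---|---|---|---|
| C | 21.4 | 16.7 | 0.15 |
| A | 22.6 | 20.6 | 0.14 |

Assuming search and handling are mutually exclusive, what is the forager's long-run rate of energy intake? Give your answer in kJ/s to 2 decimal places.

R = (0.15×21.4 + 0.14×22.6) / (1 + 0.15×16.7 + 0.14×20.6) = 6.374/6.389 = 0.9977 kJ/s.

1.00 kJ/s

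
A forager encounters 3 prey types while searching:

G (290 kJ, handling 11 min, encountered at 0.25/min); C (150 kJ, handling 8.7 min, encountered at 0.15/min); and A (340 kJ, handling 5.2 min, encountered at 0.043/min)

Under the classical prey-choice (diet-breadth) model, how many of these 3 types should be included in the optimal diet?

E/h in descending order: A 65.4, G 26.4, C 17.2 kJ/min. The optimal diet is the largest prefix of this list for which every included type satisfies E_i/h_i > R on the types above it.
Rate on top 1: 11.95. G: 26.4 > 11.95 → include.
Rate on top 2: 21.92. C: 17.2 < 21.92 → exclude; stop.
Optimal diet: A, G — 2 of 3 types.

2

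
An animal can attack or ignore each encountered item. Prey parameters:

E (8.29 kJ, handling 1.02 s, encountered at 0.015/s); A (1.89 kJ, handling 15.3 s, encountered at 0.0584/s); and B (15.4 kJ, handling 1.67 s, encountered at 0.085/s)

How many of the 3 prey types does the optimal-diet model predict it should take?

2

Profitabilities (E/h, kJ/s): B 9.22, E 8.13, A 0.124. Add prey in this order while the next type's profitability exceeds the intake rate on those already taken.
Rate on top 1: 1.146. E: 8.13 > 1.146 → include.
Rate on top 2: 1.239. A: 0.124 < 1.239 → exclude; stop.
Optimal diet: B, E — 2 of 3 types.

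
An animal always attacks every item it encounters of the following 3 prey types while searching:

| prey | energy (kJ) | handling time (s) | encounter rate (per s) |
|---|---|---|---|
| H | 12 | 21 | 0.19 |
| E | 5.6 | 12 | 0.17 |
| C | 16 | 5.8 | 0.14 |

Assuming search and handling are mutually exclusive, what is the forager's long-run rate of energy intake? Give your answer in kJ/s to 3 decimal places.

0.698 kJ/s

R = (0.19×12 + 0.17×5.6 + 0.14×16) / (1 + 0.19×21 + 0.17×12 + 0.14×5.8) = 5.472/7.842 = 0.6978 kJ/s.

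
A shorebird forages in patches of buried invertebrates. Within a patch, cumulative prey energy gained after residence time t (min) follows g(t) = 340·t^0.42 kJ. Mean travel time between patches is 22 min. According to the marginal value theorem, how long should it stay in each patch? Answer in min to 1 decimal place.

15.9 min

By the marginal value theorem, leave when the instantaneous gain rate g'(t) equals the habitat-wide average g(t)/(T + t).
g'(t) = 0.42·340·t^-0.58. Setting 0.42·340·t^-0.58 = 340·t^0.42/(22+t) gives 0.42(22+t) = t, so 0.58·t = 0.42×22.
t* = 0.42×22/0.58 = 15.93 min.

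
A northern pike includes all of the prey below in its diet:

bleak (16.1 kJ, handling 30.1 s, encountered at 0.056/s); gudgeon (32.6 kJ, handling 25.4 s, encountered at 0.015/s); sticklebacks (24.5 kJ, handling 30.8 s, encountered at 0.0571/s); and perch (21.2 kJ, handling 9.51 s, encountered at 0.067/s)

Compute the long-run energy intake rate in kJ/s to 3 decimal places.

R = (0.056×16.1 + 0.015×32.6 + 0.0571×24.5 + 0.067×21.2) / (1 + 0.056×30.1 + 0.015×25.4 + 0.0571×30.8 + 0.067×9.51) = 4.21/5.462 = 0.7707 kJ/s.

0.771 kJ/s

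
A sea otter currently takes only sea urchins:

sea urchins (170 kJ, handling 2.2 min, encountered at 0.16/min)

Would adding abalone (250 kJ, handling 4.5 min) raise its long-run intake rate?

Intake rate on the current diet: R = (0.16×170) / (1 + 0.16×2.2) = 27.2/1.352 = 20.12 kJ/min.
abalone: E/h = 250/4.5 = 55.56 kJ/min.
55.56 > 20.12, so adding abalone raises the average — include it.

Yes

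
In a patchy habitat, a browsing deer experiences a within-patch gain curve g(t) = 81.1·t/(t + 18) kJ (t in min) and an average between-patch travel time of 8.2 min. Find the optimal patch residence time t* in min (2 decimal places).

12.15 min

Maximise g(t)/(T+t): set derivative to zero → g'(t)(T+t) = g(t).
g'(t) = 81.1·18/(t + 18)². Setting 81.1·18/(t+18)² = 81.1t/[(t+18)(8.2+t)] gives 18(8.2+t) = t(t+18), so t² = 18×8.2 = 147.6.
t* = √147.6 = 12.15 min.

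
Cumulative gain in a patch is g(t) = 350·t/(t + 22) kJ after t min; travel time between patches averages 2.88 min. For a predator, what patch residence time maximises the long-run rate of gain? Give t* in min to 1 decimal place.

8.0 min

Maximise g(t)/(T+t): set derivative to zero → g'(t)(T+t) = g(t).
g'(t) = 350·22/(t + 22)². Setting 350·22/(t+22)² = 350t/[(t+22)(2.88+t)] gives 22(2.88+t) = t(t+22), so t² = 22×2.88 = 63.36.
t* = √63.36 = 7.96 min.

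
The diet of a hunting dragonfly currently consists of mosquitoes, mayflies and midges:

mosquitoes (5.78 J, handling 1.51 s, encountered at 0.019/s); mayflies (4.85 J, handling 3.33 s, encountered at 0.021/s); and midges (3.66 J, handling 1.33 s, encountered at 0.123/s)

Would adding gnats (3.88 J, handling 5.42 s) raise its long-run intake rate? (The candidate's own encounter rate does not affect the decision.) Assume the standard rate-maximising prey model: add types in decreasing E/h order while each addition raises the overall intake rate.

Current rate: (0.019×5.78 + 0.021×4.85 + 0.123×3.66)/(1 + 0.019×1.51 + 0.021×3.33 + 0.123×1.33) = 0.5244 J/s.
Profitability of gnats: 3.88/5.42 = 0.7159 J/s.
Since 0.7159 > R, including gnats increases the long-run rate.

Yes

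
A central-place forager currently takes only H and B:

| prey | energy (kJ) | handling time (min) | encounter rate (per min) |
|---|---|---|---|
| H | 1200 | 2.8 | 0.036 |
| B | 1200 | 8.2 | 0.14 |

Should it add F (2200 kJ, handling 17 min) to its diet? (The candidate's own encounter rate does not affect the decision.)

Intake rate on the current diet: R = (0.036×1200 + 0.14×1200) / (1 + 0.036×2.8 + 0.14×8.2) = 211.2/2.249 = 93.92 kJ/min.
F: E/h = 2200/17 = 129.4 kJ/min.
129.4 > 93.92, so adding F raises the average — include it.

Yes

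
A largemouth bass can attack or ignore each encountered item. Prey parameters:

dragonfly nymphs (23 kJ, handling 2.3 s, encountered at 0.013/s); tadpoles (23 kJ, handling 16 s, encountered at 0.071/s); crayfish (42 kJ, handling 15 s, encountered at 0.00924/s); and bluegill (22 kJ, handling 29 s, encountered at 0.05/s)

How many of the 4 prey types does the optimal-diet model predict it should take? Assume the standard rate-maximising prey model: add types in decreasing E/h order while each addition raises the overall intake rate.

3

E/h in descending order: dragonfly nymphs 10, crayfish 2.8, tadpoles 1.44, bluegill 0.759 kJ/s. The optimal diet is the largest prefix of this list for which every included type satisfies E_i/h_i > R on the types above it.
Rate on top 1: 0.2903. crayfish: 2.8 > 0.2903 → include.
Rate on top 2: 0.588. tadpoles: 1.44 > 0.588 → include.
Rate on top 3: 1.007. bluegill: 0.759 < 1.007 → exclude; stop.
Optimal diet: dragonfly nymphs, crayfish, tadpoles — 3 of 4 types.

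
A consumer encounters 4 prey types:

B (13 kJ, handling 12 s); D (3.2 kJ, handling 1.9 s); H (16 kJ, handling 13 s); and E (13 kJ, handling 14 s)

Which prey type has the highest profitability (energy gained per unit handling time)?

Profitability E/h (kJ/s): B = 13/12 = 1.08, D = 3.2/1.9 = 1.68, H = 16/13 = 1.23, E = 13/14 = 0.929.
Ranked: D > H > B > E.

D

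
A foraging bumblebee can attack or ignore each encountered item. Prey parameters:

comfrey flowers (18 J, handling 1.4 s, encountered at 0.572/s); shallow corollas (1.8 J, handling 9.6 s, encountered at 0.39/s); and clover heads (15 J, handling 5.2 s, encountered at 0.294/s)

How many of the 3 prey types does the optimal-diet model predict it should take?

1

Rank by E/h (J/s): comfrey flowers 12.9, clover heads 2.88, shallow corollas 0.188. Include each in turn until the next type's E/h falls below the running intake rate.
Rate on top 1: 5.717. clover heads: 2.88 < 5.717 → exclude; stop.
Optimal diet: comfrey flowers — 1 of 3 types.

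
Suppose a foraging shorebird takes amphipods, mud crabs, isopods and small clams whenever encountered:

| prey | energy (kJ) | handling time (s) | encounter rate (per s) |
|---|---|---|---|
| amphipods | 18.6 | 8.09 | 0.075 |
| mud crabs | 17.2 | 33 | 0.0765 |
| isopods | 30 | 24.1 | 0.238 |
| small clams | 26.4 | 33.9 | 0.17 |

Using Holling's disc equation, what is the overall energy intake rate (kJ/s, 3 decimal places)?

0.917 kJ/s

Energy encountered per unit search time: 0.075×18.6 + 0.0765×17.2 + 0.238×30 + 0.17×26.4 = 14.34 kJ/s.
Handling time per unit search time: 0.075×8.09 + 0.0765×33 + 0.238×24.1 + 0.17×33.9 = 14.63.
Rate = 14.34/(1 + 14.63) = 0.9174 kJ/s.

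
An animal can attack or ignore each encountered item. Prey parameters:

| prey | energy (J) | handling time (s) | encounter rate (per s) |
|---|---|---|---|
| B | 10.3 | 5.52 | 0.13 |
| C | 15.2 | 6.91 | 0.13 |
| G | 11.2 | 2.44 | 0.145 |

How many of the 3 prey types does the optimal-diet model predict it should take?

3

Rank by E/h (J/s): G 4.59, C 2.2, B 1.87. Include each in turn until the next type's E/h falls below the running intake rate.
Rate on top 1: 1.2. C: 2.2 > 1.2 → include.
Rate on top 2: 1.599. B: 1.87 > 1.599 → include.
Optimal diet: G, C, B — 3 of 3 types.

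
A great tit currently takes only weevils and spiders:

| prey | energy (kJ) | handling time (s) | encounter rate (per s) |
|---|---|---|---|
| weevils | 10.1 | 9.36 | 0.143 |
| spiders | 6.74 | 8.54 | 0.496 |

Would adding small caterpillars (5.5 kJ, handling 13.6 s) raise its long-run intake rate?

No

Intake rate on the current diet: R = (0.143×10.1 + 0.496×6.74) / (1 + 0.143×9.36 + 0.496×8.54) = 4.787/6.574 = 0.7282 kJ/s.
Profitability of small caterpillars: 5.5/13.6 = 0.4044 kJ/s.
0.4044 < 0.7282, so adding small caterpillars would lower the average — exclude it.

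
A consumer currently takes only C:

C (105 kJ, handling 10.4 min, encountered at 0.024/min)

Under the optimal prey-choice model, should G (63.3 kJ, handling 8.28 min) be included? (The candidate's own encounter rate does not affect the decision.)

Yes

Intake rate on the current diet: R = (0.024×105) / (1 + 0.024×10.4) = 2.52/1.25 = 2.017 kJ/min.
G: E/h = 63.3/8.28 = 7.645 kJ/min.
Since 7.645 > R, including G increases the long-run rate.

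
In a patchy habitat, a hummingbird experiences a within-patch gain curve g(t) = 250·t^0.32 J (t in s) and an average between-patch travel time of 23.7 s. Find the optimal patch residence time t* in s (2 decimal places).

11.15 s

Maximise g(t)/(T+t): set derivative to zero → g'(t)(T+t) = g(t).
g'(t) = 0.32·250·t^-0.68. Setting 0.32·250·t^-0.68 = 250·t^0.32/(23.7+t) gives 0.32(23.7+t) = t, so 0.68·t = 0.32×23.7.
t* = 0.32×23.7/0.68 = 11.15 s.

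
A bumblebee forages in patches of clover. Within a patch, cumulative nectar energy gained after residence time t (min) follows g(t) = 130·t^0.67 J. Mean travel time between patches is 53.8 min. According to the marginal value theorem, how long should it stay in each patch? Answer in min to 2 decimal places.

By the marginal value theorem, leave when the instantaneous gain rate g'(t) equals the habitat-wide average g(t)/(T + t).
g'(t) = 0.67·130·t^-0.33. Setting 0.67·130·t^-0.33 = 130·t^0.67/(53.8+t) gives 0.67(53.8+t) = t, so 0.33·t = 0.67×53.8.
t* = 0.67×53.8/0.33 = 109.2 min.

109.23 min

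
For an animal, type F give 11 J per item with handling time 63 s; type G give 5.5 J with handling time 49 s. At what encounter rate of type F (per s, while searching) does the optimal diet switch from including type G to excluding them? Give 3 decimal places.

At the threshold, the rate on type F alone equals the profitability of type G: λ·11/(1 + λ·63) = 5.5/49 = 0.1122.
Rearranging, λ(11 − 0.1122×63) = 0.1122, so λ = 0.1122/3.929 = 0.02857 per s.

0.029 per s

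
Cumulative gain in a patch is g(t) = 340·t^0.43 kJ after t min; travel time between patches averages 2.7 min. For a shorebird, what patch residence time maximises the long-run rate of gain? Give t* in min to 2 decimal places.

Optimal t* satisfies g'(t*) = g(t*)/(T + t*).
g'(t) = 0.43·340·t^-0.57. Setting 0.43·340·t^-0.57 = 340·t^0.43/(2.7+t) gives 0.43(2.7+t) = t, so 0.57·t = 0.43×2.7.
t* = 0.43×2.7/0.57 = 2.037 min.

2.04 min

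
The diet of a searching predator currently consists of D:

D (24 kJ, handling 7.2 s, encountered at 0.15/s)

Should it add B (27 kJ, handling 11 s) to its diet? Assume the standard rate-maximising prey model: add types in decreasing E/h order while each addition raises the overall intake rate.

Current rate: (0.15×24)/(1 + 0.15×7.2) = 1.731 kJ/s.
B: E/h = 27/11 = 2.455 kJ/s.
Since 2.455 > R, including B increases the long-run rate.

Yes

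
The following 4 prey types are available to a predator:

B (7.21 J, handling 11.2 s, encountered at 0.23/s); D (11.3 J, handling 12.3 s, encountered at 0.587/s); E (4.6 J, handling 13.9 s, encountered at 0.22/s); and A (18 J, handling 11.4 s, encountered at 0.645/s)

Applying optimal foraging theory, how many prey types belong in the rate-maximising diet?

Rank by E/h (J/s): A 1.58, D 0.919, B 0.644, E 0.331. Include each in turn until the next type's E/h falls below the running intake rate.
Rate on top 1: 1.39. D: 0.919 < 1.39 → exclude; stop.
Optimal diet: A — 1 of 4 types.

1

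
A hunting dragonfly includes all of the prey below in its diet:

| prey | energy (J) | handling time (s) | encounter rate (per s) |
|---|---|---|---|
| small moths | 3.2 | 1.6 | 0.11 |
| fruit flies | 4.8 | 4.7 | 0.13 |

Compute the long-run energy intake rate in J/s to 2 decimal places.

R = (0.11×3.2 + 0.13×4.8) / (1 + 0.11×1.6 + 0.13×4.7) = 0.976/1.787 = 0.5462 J/s.

0.55 J/s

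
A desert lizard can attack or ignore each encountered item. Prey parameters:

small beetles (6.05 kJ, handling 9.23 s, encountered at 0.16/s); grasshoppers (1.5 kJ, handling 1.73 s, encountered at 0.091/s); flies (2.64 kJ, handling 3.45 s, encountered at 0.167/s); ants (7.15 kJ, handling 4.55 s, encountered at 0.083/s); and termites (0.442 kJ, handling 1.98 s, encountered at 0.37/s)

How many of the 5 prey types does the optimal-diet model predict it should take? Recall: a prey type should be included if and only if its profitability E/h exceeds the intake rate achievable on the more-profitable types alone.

Rank by E/h (kJ/s): ants 1.57, grasshoppers 0.867, flies 0.765, small beetles 0.655, termites 0.223. Include each in turn until the next type's E/h falls below the running intake rate.
Rate on top 1: 0.4308. grasshoppers: 0.867 > 0.4308 → include.
Rate on top 2: 0.4755. flies: 0.765 > 0.4755 → include.
Rate on top 3: 0.5546. small beetles: 0.655 > 0.5546 → include.
Rate on top 4: 0.5961. termites: 0.223 < 0.5961 → exclude; stop.
Optimal diet: ants, grasshoppers, flies, small beetles — 4 of 5 types.

4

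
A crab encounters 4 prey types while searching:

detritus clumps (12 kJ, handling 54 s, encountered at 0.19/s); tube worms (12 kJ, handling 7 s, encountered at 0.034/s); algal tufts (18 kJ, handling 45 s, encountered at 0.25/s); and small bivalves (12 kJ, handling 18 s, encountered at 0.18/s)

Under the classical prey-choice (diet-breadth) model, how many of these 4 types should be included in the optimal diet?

2

Rank by E/h (kJ/s): tube worms 1.71, small bivalves 0.667, algal tufts 0.4, detritus clumps 0.222. Include each in turn until the next type's E/h falls below the running intake rate.
Rate on top 1: 0.3296. small bivalves: 0.667 > 0.3296 → include.
Rate on top 2: 0.5735. algal tufts: 0.4 < 0.5735 → exclude; stop.
Optimal diet: tube worms, small bivalves — 2 of 4 types.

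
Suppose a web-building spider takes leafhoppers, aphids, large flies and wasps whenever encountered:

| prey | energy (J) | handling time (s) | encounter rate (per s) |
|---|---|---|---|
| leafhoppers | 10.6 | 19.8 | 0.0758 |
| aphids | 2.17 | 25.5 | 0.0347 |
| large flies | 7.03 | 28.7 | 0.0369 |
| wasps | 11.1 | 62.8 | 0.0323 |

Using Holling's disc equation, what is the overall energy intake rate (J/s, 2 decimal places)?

R = (0.0758×10.6 + 0.0347×2.17 + 0.0369×7.03 + 0.0323×11.1) / (1 + 0.0758×19.8 + 0.0347×25.5 + 0.0369×28.7 + 0.0323×62.8) = 1.497/6.473 = 0.2312 J/s.

0.23 J/s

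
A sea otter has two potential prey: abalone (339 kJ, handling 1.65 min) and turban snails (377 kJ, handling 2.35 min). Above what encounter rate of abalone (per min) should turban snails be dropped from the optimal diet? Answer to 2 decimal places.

2.16 per min

At the threshold, the rate on abalone alone equals the profitability of turban snails: λ·339/(1 + λ·1.65) = 377/2.35 = 160.4.
Rearranging, λ(339 − 160.4×1.65) = 160.4, so λ = 160.4/74.3 = 2.159 per min.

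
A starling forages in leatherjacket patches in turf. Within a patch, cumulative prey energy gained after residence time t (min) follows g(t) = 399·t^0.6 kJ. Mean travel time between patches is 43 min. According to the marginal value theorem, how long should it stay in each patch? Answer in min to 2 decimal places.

By the marginal value theorem, leave when the instantaneous gain rate g'(t) equals the habitat-wide average g(t)/(T + t).
g'(t) = 0.6·399·t^-0.4. Setting 0.6·399·t^-0.4 = 399·t^0.6/(43+t) gives 0.6(43+t) = t, so 0.40·t = 0.6×43.
t* = 0.6×43/0.40 = 64.5 min.

64.50 min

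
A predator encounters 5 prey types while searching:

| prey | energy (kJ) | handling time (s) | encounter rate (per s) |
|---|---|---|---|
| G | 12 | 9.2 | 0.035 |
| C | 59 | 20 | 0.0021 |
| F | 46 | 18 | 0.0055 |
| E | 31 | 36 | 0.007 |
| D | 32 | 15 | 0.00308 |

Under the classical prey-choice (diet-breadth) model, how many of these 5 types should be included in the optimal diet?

5

Rank by E/h (kJ/s): C 2.95, F 2.56, D 2.13, G 1.3, E 0.861. Include each in turn until the next type's E/h falls below the running intake rate.
Rate on top 1: 0.1189. F: 2.56 > 0.1189 → include.
Rate on top 2: 0.3303. D: 2.13 > 0.3303 → include.
Rate on top 3: 0.4005. G: 1.3 > 0.4005 → include.
Rate on top 4: 0.5933. E: 0.861 > 0.5933 → include.
Optimal diet: C, F, D, G, E — 5 of 5 types.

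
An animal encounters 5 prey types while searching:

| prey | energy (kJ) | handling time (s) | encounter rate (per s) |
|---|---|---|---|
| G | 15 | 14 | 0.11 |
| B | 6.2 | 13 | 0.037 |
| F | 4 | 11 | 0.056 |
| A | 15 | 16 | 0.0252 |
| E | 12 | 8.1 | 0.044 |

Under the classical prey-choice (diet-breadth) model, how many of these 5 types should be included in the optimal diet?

E/h in descending order: E 1.48, G 1.07, A 0.938, B 0.477, F 0.364 kJ/s. The optimal diet is the largest prefix of this list for which every included type satisfies E_i/h_i > R on the types above it.
Rate on top 1: 0.3893. G: 1.07 > 0.3893 → include.
Rate on top 2: 0.752. A: 0.938 > 0.752 → include.
Rate on top 3: 0.7746. B: 0.477 < 0.7746 → exclude; stop.
Optimal diet: E, G, A — 3 of 5 types.

3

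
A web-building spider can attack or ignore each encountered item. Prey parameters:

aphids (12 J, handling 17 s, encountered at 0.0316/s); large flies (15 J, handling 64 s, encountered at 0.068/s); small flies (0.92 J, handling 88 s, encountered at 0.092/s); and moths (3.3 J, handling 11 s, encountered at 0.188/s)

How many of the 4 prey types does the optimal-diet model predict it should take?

Rank by E/h (J/s): aphids 0.706, moths 0.3, large flies 0.234, small flies 0.0105. Include each in turn until the next type's E/h falls below the running intake rate.
Rate on top 1: 0.2467. moths: 0.3 > 0.2467 → include.
Rate on top 2: 0.2773. large flies: 0.234 < 0.2773 → exclude; stop.
Optimal diet: aphids, moths — 2 of 4 types.

2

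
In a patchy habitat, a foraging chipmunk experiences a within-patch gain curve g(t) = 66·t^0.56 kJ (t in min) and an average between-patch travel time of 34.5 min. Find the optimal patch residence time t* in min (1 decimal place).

Maximise g(t)/(T+t): set derivative to zero → g'(t)(T+t) = g(t).
g'(t) = 0.56·66·t^-0.44. Setting 0.56·66·t^-0.44 = 66·t^0.56/(34.5+t) gives 0.56(34.5+t) = t, so 0.44·t = 0.56×34.5.
t* = 0.56×34.5/0.44 = 43.91 min.

43.9 min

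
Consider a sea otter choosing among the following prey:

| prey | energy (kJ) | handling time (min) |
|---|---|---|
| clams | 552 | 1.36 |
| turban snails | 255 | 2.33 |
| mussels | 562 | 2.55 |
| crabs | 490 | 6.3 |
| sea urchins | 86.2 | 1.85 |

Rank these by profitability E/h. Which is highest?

clams

Profitability E/h (kJ/min): clams = 552/1.36 = 406, turban snails = 255/2.33 = 109, mussels = 562/2.55 = 220, crabs = 490/6.3 = 77.8, sea urchins = 86.2/1.85 = 46.6.
Ranked: clams > mussels > turban snails > crabs > sea urchins.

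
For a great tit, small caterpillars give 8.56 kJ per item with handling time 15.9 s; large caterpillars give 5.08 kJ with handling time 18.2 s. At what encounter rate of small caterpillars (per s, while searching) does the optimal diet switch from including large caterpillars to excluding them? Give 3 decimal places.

The zero-one rule: include large caterpillars iff E₂/h₂ > λE₁/(1+λh₁). Equality gives the switch point.
λE₁h₂ = E₂ + λE₂h₁ ⇒ λ = E₂/(E₁h₂ − E₂h₁) = 5.08/(155.8 − 80.77) = 0.06772 per s.

0.068 per s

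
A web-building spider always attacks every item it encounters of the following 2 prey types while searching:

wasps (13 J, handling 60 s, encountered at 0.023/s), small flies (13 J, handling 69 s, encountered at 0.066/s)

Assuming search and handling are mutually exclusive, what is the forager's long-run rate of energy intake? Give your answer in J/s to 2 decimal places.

R = (0.023×13 + 0.066×13) / (1 + 0.023×60 + 0.066×69) = 1.157/6.934 = 0.1669 J/s.

0.17 J/s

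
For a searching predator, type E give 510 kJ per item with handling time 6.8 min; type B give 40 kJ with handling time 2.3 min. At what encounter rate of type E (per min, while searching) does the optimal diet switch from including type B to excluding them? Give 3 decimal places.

0.044 per min

The zero-one rule: include type B iff E₂/h₂ > λE₁/(1+λh₁). Equality gives the switch point.
λE₁h₂ = E₂ + λE₂h₁ ⇒ λ = E₂/(E₁h₂ − E₂h₁) = 40/(1173 − 272) = 0.0444 per min.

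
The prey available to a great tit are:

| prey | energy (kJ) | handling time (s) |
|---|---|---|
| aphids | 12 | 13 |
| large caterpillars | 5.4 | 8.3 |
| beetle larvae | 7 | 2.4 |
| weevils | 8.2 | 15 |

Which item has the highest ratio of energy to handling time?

In descending order of E/h:
beetle larvae: 7/2.4 = 2.92 kJ/s
aphids: 12/13 = 0.923 kJ/s
large caterpillars: 5.4/8.3 = 0.651 kJ/s
weevils: 8.2/15 = 0.547 kJ/s

beetle larvae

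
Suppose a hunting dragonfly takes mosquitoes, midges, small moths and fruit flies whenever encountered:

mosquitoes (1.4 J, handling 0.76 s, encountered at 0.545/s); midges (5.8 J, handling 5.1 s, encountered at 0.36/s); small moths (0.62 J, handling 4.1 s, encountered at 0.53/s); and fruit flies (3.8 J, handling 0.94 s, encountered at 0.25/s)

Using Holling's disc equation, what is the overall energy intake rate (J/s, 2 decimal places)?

R = Σλ_iE_i / (1 + Σλ_ih_i)
Numerator: 0.545×1.4 + 0.36×5.8 + 0.53×0.62 + 0.25×3.8 = 4.13
Denominator: 1 + 0.545×0.76 + 0.36×5.1 + 0.53×4.1 + 0.25×0.94 = 5.658
R = 4.13/5.658 = 0.7298 J/s

0.73 J/s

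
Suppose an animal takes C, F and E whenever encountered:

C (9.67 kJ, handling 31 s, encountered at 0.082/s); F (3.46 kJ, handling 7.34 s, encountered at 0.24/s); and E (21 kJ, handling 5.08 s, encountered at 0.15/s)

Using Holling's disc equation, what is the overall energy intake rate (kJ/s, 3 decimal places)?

0.787 kJ/s

R = Σλ_iE_i / (1 + Σλ_ih_i)
Numerator: 0.082×9.67 + 0.24×3.46 + 0.15×21 = 4.773
Denominator: 1 + 0.082×31 + 0.24×7.34 + 0.15×5.08 = 6.066
R = 4.773/6.066 = 0.787 kJ/s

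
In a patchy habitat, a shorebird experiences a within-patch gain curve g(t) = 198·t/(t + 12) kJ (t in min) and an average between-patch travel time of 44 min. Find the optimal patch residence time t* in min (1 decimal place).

Maximise g(t)/(T+t): set derivative to zero → g'(t)(T+t) = g(t).
g'(t) = 198·12/(t + 12)². Setting 198·12/(t+12)² = 198t/[(t+12)(44+t)] gives 12(44+t) = t(t+12), so t² = 12×44 = 528.
t* = √528 = 22.98 min.

23.0 min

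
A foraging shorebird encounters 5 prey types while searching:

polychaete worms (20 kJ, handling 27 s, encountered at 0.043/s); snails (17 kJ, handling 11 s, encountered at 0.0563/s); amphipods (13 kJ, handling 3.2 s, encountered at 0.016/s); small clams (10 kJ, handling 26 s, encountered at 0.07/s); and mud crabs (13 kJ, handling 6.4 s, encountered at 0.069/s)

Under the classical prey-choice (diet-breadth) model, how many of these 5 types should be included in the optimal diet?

3

E/h in descending order: amphipods 4.06, mud crabs 2.03, snails 1.55, polychaete worms 0.741, small clams 0.385 kJ/s. The optimal diet is the largest prefix of this list for which every included type satisfies E_i/h_i > R on the types above it.
Rate on top 1: 0.1979. mud crabs: 2.03 > 0.1979 → include.
Rate on top 2: 0.7402. snails: 1.55 > 0.7402 → include.
Rate on top 3: 0.9763. polychaete worms: 0.741 < 0.9763 → exclude; stop.
Optimal diet: amphipods, mud crabs, snails — 3 of 5 types.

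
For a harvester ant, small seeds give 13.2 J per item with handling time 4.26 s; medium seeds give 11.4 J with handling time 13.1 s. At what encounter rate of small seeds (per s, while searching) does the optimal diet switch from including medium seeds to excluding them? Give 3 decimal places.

Drop medium seeds once their profitability E₂/h₂ falls below the rate achievable on small seeds alone: E₂/h₂ = λE₁/(1 + λh₁).
Solve for λ: λE₁h₂ = E₂(1 + λh₁) → λ(E₁h₂ − E₂h₁) = E₂ → λ = E₂/(E₁h₂ − E₂h₁).
λ = 11.4/(13.2×13.1 − 11.4×4.26) = 11.4/124.4 = 0.09167 per s.

0.092 per s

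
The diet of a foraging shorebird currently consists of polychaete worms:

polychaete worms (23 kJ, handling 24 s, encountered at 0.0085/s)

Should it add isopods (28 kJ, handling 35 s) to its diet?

Yes

On polychaete worms alone, R = ΣλE/(1+Σλh) = 0.1955/1.204 = 0.1624 kJ/s.
Profitability of isopods: 28/35 = 0.8 kJ/s.
0.8 > 0.1624, so adding isopods raises the average — include it.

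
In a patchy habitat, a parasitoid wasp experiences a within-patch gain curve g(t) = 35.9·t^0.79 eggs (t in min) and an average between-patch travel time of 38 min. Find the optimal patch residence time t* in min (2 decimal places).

Maximise g(t)/(T+t): set derivative to zero → g'(t)(T+t) = g(t).
g'(t) = 0.79·35.9·t^-0.21. Setting 0.79·35.9·t^-0.21 = 35.9·t^0.79/(38+t) gives 0.79(38+t) = t, so 0.21·t = 0.79×38.
t* = 0.79×38/0.21 = 143 min.

142.95 min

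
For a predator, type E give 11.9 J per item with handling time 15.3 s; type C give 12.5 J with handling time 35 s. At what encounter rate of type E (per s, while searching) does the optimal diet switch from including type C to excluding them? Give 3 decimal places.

At the threshold, the rate on type E alone equals the profitability of type C: λ·11.9/(1 + λ·15.3) = 12.5/35 = 0.3571.
Rearranging, λ(11.9 − 0.3571×15.3) = 0.3571, so λ = 0.3571/6.436 = 0.05549 per s.

0.055 per s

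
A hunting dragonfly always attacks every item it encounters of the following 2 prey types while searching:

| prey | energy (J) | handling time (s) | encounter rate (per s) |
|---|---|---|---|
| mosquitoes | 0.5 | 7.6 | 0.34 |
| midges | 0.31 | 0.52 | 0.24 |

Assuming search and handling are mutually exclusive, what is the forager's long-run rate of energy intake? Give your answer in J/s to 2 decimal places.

0.07 J/s

R = Σλ_iE_i / (1 + Σλ_ih_i)
Numerator: 0.34×0.5 + 0.24×0.31 = 0.2444
Denominator: 1 + 0.34×7.6 + 0.24×0.52 = 3.709
R = 0.2444/3.709 = 0.0659 J/s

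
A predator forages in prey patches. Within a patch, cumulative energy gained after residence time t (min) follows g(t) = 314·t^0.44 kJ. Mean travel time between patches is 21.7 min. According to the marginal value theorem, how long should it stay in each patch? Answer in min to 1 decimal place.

By the marginal value theorem, leave when the instantaneous gain rate g'(t) equals the habitat-wide average g(t)/(T + t).
g'(t) = 0.44·314·t^-0.56. Setting 0.44·314·t^-0.56 = 314·t^0.44/(21.7+t) gives 0.44(21.7+t) = t, so 0.56·t = 0.44×21.7.
t* = 0.44×21.7/0.56 = 17.05 min.

17.0 min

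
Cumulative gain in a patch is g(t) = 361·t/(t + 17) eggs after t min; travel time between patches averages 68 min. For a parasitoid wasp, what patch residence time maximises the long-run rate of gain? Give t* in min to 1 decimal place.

34.0 min

Optimal t* satisfies g'(t*) = g(t*)/(T + t*).
g'(t) = 361·17/(t + 17)². Setting 361·17/(t+17)² = 361t/[(t+17)(68+t)] gives 17(68+t) = t(t+17), so t² = 17×68 = 1156.
t* = √1156 = 34 min.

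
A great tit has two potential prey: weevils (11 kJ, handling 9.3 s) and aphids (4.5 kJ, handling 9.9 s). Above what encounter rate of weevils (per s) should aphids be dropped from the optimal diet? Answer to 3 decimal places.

0.067 per s

The zero-one rule: include aphids iff E₂/h₂ > λE₁/(1+λh₁). Equality gives the switch point.
λE₁h₂ = E₂ + λE₂h₁ ⇒ λ = E₂/(E₁h₂ − E₂h₁) = 4.5/(108.9 − 41.85) = 0.06711 per s.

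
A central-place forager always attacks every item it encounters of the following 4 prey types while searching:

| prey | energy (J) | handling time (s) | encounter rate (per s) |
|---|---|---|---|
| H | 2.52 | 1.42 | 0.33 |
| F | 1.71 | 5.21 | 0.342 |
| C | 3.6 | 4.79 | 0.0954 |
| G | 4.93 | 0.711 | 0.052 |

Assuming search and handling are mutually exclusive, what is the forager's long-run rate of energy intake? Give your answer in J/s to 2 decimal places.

0.54 J/s

Energy encountered per unit search time: 0.33×2.52 + 0.342×1.71 + 0.0954×3.6 + 0.052×4.93 = 2.016 J/s.
Handling time per unit search time: 0.33×1.42 + 0.342×5.21 + 0.0954×4.79 + 0.052×0.711 = 2.744.
Rate = 2.016/(1 + 2.744) = 0.5385 J/s.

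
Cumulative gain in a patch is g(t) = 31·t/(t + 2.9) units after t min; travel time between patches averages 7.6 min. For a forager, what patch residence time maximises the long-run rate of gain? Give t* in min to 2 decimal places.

4.69 min

Maximise g(t)/(T+t): set derivative to zero → g'(t)(T+t) = g(t).
g'(t) = 31·2.9/(t + 2.9)². Setting 31·2.9/(t+2.9)² = 31t/[(t+2.9)(7.6+t)] gives 2.9(7.6+t) = t(t+2.9), so t² = 2.9×7.6 = 22.04.
t* = √22.04 = 4.695 min.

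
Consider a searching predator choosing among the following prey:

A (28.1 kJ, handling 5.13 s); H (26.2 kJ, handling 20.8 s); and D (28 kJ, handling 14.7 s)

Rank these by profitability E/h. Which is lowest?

H

Profitability E/h (kJ/s): A = 28.1/5.13 = 5.48, H = 26.2/20.8 = 1.26, D = 28/14.7 = 1.9.
Ranked: A > D > H.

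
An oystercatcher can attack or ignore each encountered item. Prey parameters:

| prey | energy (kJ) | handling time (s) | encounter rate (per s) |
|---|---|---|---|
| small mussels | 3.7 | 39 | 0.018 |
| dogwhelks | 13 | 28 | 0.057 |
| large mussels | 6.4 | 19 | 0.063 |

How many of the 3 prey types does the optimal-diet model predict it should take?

E/h in descending order: dogwhelks 0.464, large mussels 0.337, small mussels 0.0949 kJ/s. The optimal diet is the largest prefix of this list for which every included type satisfies E_i/h_i > R on the types above it.
Rate on top 1: 0.2854. large mussels: 0.337 > 0.2854 → include.
Rate on top 2: 0.3017. small mussels: 0.0949 < 0.3017 → exclude; stop.
Optimal diet: dogwhelks, large mussels — 2 of 3 types.

2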